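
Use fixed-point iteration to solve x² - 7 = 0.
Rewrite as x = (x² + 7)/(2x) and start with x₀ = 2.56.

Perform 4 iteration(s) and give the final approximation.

Equation: x² - 7 = 0
Fixed-point form: x = (x² + 7)/(2x)
x₀ = 2.56

x_1 = g(2.560000) = 2.647187
x_2 = g(2.647187) = 2.645752
x_3 = g(2.645752) = 2.645751
x_4 = g(2.645751) = 2.645751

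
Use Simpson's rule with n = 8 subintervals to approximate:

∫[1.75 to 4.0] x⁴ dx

f(x) = x⁴
a = 1.75, b = 4.0, n = 8
h = (b - a)/n = 0.281250

Simpson's rule: (h/3)[f(x₀) + 4f(x₁) + 2f(x₂) + ... + f(xₙ)]

x_0 = 1.7500, f(x_0) = 9.378906, coefficient = 1
x_1 = 2.0312, f(x_1) = 17.023683, coefficient = 4
x_2 = 2.3125, f(x_2) = 28.597427, coefficient = 2
x_3 = 2.5938, f(x_3) = 45.259782, coefficient = 4
x_4 = 2.8750, f(x_4) = 68.320557, coefficient = 2
x_5 = 3.1562, f(x_5) = 99.239732, coefficient = 4
x_6 = 3.4375, f(x_6) = 139.627457, coefficient = 2
x_7 = 3.7188, f(x_7) = 191.244050, coefficient = 4
x_8 = 4.0000, f(x_8) = 256.000000, coefficient = 1

I ≈ (0.281250/3) × 2149.538773 = 201.519260
Exact value: 201.517383
Error: 0.001877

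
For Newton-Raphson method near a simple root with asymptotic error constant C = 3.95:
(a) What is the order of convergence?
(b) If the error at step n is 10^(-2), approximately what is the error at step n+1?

(a) Newton-Raphson has quadratic (order 2) convergence near simple roots.
    This means |e_{n+1}| ≈ C|e_n|².

(b) With |e_n| = 10^(-2) and C = 3.95:
    |e_{n+1}| ≈ 3.95 × (10^(-2))² = 3.95 × 10^(-4)

(a) 2 (quadratic); (b) |e_{n+1}| ≈ 3.950e-04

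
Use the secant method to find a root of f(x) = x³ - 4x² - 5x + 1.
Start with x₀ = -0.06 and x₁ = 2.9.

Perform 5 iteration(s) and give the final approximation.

f(x) = x³ - 4x² - 5x + 1
x₀ = -0.06, x₁ = 2.9

Secant formula: x_{n+1} = x_n - f(x_n)(x_n - x_{n-1})/(f(x_n) - f(x_{n-1}))

Iteration 1:
  f(-0.060000) = 1.285384
  f(2.900000) = -22.751000
  x_2 = 2.900000 - (-22.751000)×(2.900000 - (-0.060000))/(-22.751000 - 1.285384)
       = 0.098291
Iteration 2:
  f(2.900000) = -22.751000
  f(0.098291) = 0.470852
  x_3 = 0.098291 - 0.470852×(0.098291 - 2.900000)/(0.470852 - (-22.751000))
       = 0.155099
Iteration 3:
  f(0.098291) = 0.470852
  f(0.155099) = 0.132014
  x_4 = 0.155099 - 0.132014×(0.155099 - 0.098291)/(0.132014 - 0.470852)
       = 0.177232
Iteration 4:
  f(0.155099) = 0.132014
  f(0.177232) = -0.006236
  x_5 = 0.177232 - (-0.006236)×(0.177232 - 0.155099)/(-0.006236 - 0.132014)
       = 0.176233
Iteration 5:
  f(0.177232) = -0.006236
  f(0.176233) = 0.000074
  x_6 = 0.176233 - 0.000074×(0.176233 - 0.177232)/(0.000074 - (-0.006236))
       = 0.176245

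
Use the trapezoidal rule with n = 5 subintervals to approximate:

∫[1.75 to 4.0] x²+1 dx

f(x) = x²+1
a = 1.75, b = 4.0, n = 5
h = (b - a)/n = 0.450000

Trapezoidal rule: (h/2)[f(x₀) + 2f(x₁) + 2f(x₂) + ... + f(xₙ)]

x_0 = 1.7500, f(x_0) = 4.062500, coefficient = 1
x_1 = 2.2000, f(x_1) = 5.840000, coefficient = 2
x_2 = 2.6500, f(x_2) = 8.022500, coefficient = 2
x_3 = 3.1000, f(x_3) = 10.610000, coefficient = 2
x_4 = 3.5500, f(x_4) = 13.602500, coefficient = 2
x_5 = 4.0000, f(x_5) = 17.000000, coefficient = 1

I ≈ (0.450000/2) × 97.212500 = 21.872813
Exact value: 21.796875
Error: 0.075938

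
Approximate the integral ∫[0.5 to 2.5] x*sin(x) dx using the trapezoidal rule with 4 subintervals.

f(x) = x*sin(x)
a = 0.5, b = 2.5, n = 4
h = (b - a)/n = 0.500000

Trapezoidal rule: (h/2)[f(x₀) + 2f(x₁) + 2f(x₂) + ... + f(xₙ)]

x_0 = 0.5000, f(x_0) = 0.239713, coefficient = 1
x_1 = 1.0000, f(x_1) = 0.841471, coefficient = 2
x_2 = 1.5000, f(x_2) = 1.496242, coefficient = 2
x_3 = 2.0000, f(x_3) = 1.818595, coefficient = 2
x_4 = 2.5000, f(x_4) = 1.496180, coefficient = 1

I ≈ (0.500000/2) × 10.048510 = 2.512127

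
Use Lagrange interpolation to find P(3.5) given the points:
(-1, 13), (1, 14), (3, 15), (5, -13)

Lagrange interpolation formula:
P(x) = Σ yᵢ × Lᵢ(x)
where Lᵢ(x) = Π_{j≠i} (x - xⱼ)/(xᵢ - xⱼ)

L_0(3.5) = (3.5 - 1)/(-1 - 1) × (3.5 - 3)/(-1 - 3) × (3.5 - 5)/(-1 - 5) = 0.039062
L_1(3.5) = (3.5 - (-1))/(1 - (-1)) × (3.5 - 3)/(1 - 3) × (3.5 - 5)/(1 - 5) = -0.210938
L_2(3.5) = (3.5 - (-1))/(3 - (-1)) × (3.5 - 1)/(3 - 1) × (3.5 - 5)/(3 - 5) = 1.054688
L_3(3.5) = (3.5 - (-1))/(5 - (-1)) × (3.5 - 1)/(5 - 1) × (3.5 - 3)/(5 - 3) = 0.117188

P(3.5) = 13×L_0(3.5) + 14×L_1(3.5) + 15×L_2(3.5) + (-13)×L_3(3.5)
P(3.5) = 11.851562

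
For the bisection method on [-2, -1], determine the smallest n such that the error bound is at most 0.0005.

We need (b-a)/2^n ≤ 0.0005
(-1 - (-2))/2^n ≤ 0.0005
1/2^n ≤ 0.0005
2^n ≥ 2000
n ≥ log₂(2000) = 10.97
n ≥ 11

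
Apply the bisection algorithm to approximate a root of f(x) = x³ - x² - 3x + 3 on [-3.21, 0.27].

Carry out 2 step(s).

f(x) = x³ - x² - 3x + 3
Initial interval: [-3.21, 0.27]

Iteration 1:
  c_1 = (-3.210000 + 0.270000)/2 = -1.470000
  f(c_1) = f(-1.470000) = 2.072577
  f(a) × f(c) < 0, new interval: [-3.210000, -1.470000]
Iteration 2:
  c_2 = (-3.210000 + (-1.470000))/2 = -2.340000
  f(c_2) = f(-2.340000) = -8.268504
  f(a) × f(c) ≥ 0, new interval: [-2.340000, -1.470000]

After 2 iteration(s), the approximation is c_2 = -2.340000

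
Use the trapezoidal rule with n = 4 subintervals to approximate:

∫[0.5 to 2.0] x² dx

f(x) = x²
a = 0.5, b = 2.0, n = 4
h = (b - a)/n = 0.375000

Trapezoidal rule: (h/2)[f(x₀) + 2f(x₁) + 2f(x₂) + ... + f(xₙ)]

x_0 = 0.5000, f(x_0) = 0.250000, coefficient = 1
x_1 = 0.8750, f(x_1) = 0.765625, coefficient = 2
x_2 = 1.2500, f(x_2) = 1.562500, coefficient = 2
x_3 = 1.6250, f(x_3) = 2.640625, coefficient = 2
x_4 = 2.0000, f(x_4) = 4.000000, coefficient = 1

I ≈ (0.375000/2) × 14.187500 = 2.660156
Exact value: 2.625000
Error: 0.035156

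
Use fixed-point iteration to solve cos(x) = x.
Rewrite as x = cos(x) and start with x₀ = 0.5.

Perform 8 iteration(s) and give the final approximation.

Equation: cos(x) = x
Fixed-point form: x = cos(x)
x₀ = 0.5

x_1 = g(0.500000) = 0.877583
x_2 = g(0.877583) = 0.639012
x_3 = g(0.639012) = 0.802685
x_4 = g(0.802685) = 0.694778
x_5 = g(0.694778) = 0.768196
x_6 = g(0.768196) = 0.719165
x_7 = g(0.719165) = 0.752356
x_8 = g(0.752356) = 0.730081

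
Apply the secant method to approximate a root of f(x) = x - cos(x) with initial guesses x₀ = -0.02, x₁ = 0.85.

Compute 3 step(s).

f(x) = x - cos(x)
x₀ = -0.02, x₁ = 0.85

Secant formula: x_{n+1} = x_n - f(x_n)(x_n - x_{n-1})/(f(x_n) - f(x_{n-1}))

Iteration 1:
  f(-0.020000) = -1.019800
  f(0.850000) = 0.190017
  x_2 = 0.850000 - 0.190017×(0.850000 - (-0.020000))/(0.190017 - (-1.019800))
       = 0.713356
Iteration 2:
  f(0.850000) = 0.190017
  f(0.713356) = -0.042815
  x_3 = 0.713356 - (-0.042815)×(0.713356 - 0.850000)/(-0.042815 - 0.190017)
       = 0.738483
Iteration 3:
  f(0.713356) = -0.042815
  f(0.738483) = -0.001008
  x_4 = 0.738483 - (-0.001008)×(0.738483 - 0.713356)/(-0.001008 - (-0.042815))
       = 0.739089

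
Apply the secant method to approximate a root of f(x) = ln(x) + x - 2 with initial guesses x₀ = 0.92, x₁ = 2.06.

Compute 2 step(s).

f(x) = ln(x) + x - 2
x₀ = 0.92, x₁ = 2.06

Secant formula: x_{n+1} = x_n - f(x_n)(x_n - x_{n-1})/(f(x_n) - f(x_{n-1}))

Iteration 1:
  f(0.920000) = -1.163382
  f(2.060000) = 0.782706
  x_2 = 2.060000 - 0.782706×(2.060000 - 0.920000)/(0.782706 - (-1.163382))
       = 1.601498
Iteration 2:
  f(2.060000) = 0.782706
  f(1.601498) = 0.072438
  x_3 = 1.601498 - 0.072438×(1.601498 - 2.060000)/(0.072438 - 0.782706)
       = 1.554737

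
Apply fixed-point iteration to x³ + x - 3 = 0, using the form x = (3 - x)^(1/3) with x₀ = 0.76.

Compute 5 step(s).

Equation: x³ + x - 3 = 0
Fixed-point form: x = (3 - x)^(1/3)
x₀ = 0.76

x_1 = g(0.760000) = 1.308427
x_2 = g(1.308427) = 1.191508
x_3 = g(1.191508) = 1.218350
x_4 = g(1.218350) = 1.212293
x_5 = g(1.212293) = 1.213665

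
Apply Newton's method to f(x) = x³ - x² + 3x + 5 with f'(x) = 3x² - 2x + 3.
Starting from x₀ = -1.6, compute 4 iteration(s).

f(x) = x³ - x² + 3x + 5
f'(x) = 3x² - 2x + 3
x₀ = -1.6

Newton-Raphson formula: x_{n+1} = x_n - f(x_n)/f'(x_n)

Iteration 1:
  f(-1.600000) = -6.456000
  f'(-1.600000) = 13.880000
  x_1 = -1.600000 - (-6.456000)/13.880000 = -1.134870
Iteration 2:
  f(-1.134870) = -1.154176
  f'(-1.134870) = 9.133533
  x_2 = -1.134870 - (-1.154176)/9.133533 = -1.008503
Iteration 3:
  f(-1.008503) = -0.068317
  f'(-1.008503) = 8.068245
  x_3 = -1.008503 - (-0.068317)/8.068245 = -1.000036
Iteration 4:
  f(-1.000036) = -0.000288
  f'(-1.000036) = 8.000288
  x_4 = -1.000036 - (-0.000288)/8.000288 = -1.000000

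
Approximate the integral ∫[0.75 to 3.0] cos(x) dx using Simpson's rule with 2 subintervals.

f(x) = cos(x)
a = 0.75, b = 3.0, n = 2
h = (b - a)/n = 1.125000

Simpson's rule: (h/3)[f(x₀) + 4f(x₁) + 2f(x₂) + ... + f(xₙ)]

x_0 = 0.7500, f(x_0) = 0.731689, coefficient = 1
x_1 = 1.8750, f(x_1) = -0.299534, coefficient = 4
x_2 = 3.0000, f(x_2) = -0.989992, coefficient = 1

I ≈ (1.125000/3) × -1.456438 = -0.546164
Exact value: -0.540519
Error: 0.005645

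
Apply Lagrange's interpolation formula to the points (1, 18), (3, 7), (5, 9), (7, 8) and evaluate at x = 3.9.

Lagrange interpolation formula:
P(x) = Σ yᵢ × Lᵢ(x)
where Lᵢ(x) = Π_{j≠i} (x - xⱼ)/(xᵢ - xⱼ)

L_0(3.9) = (3.9 - 3)/(1 - 3) × (3.9 - 5)/(1 - 5) × (3.9 - 7)/(1 - 7) = -0.063938
L_1(3.9) = (3.9 - 1)/(3 - 1) × (3.9 - 5)/(3 - 5) × (3.9 - 7)/(3 - 7) = 0.618062
L_2(3.9) = (3.9 - 1)/(5 - 1) × (3.9 - 3)/(5 - 3) × (3.9 - 7)/(5 - 7) = 0.505687
L_3(3.9) = (3.9 - 1)/(7 - 1) × (3.9 - 3)/(7 - 3) × (3.9 - 5)/(7 - 5) = -0.059812

P(3.9) = 18×L_0(3.9) + 7×L_1(3.9) + 9×L_2(3.9) + 8×L_3(3.9)
P(3.9) = 7.248250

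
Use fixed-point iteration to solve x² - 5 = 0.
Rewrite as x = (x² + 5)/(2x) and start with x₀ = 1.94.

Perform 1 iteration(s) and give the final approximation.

Equation: x² - 5 = 0
Fixed-point form: x = (x² + 5)/(2x)
x₀ = 1.94

x_1 = g(1.940000) = 2.258660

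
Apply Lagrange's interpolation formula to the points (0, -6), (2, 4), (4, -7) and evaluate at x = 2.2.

Lagrange interpolation formula:
P(x) = Σ yᵢ × Lᵢ(x)
where Lᵢ(x) = Π_{j≠i} (x - xⱼ)/(xᵢ - xⱼ)

L_0(2.2) = (2.2 - 2)/(0 - 2) × (2.2 - 4)/(0 - 4) = -0.045000
L_1(2.2) = (2.2 - 0)/(2 - 0) × (2.2 - 4)/(2 - 4) = 0.990000
L_2(2.2) = (2.2 - 0)/(4 - 0) × (2.2 - 2)/(4 - 2) = 0.055000

P(2.2) = (-6)×L_0(2.2) + 4×L_1(2.2) + (-7)×L_2(2.2)
P(2.2) = 3.845000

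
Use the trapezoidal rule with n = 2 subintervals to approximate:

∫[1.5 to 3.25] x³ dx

f(x) = x³
a = 1.5, b = 3.25, n = 2
h = (b - a)/n = 0.875000

Trapezoidal rule: (h/2)[f(x₀) + 2f(x₁) + 2f(x₂) + ... + f(xₙ)]

x_0 = 1.5000, f(x_0) = 3.375000, coefficient = 1
x_1 = 2.3750, f(x_1) = 13.396484, coefficient = 2
x_2 = 3.2500, f(x_2) = 34.328125, coefficient = 1

I ≈ (0.875000/2) × 64.496094 = 28.217041
Exact value: 26.625977
Error: 1.591064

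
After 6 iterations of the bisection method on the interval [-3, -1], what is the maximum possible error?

Bisection error bound: |error| ≤ (b-a)/2^n
|error| ≤ (-1 - (-3))/2^6 = 2/2^6
|error| ≤ 0.0312500000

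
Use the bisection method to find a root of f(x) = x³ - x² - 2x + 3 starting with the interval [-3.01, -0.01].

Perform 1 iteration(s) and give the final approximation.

f(x) = x³ - x² - 2x + 3
Initial interval: [-3.01, -0.01]

Iteration 1:
  c_1 = (-3.010000 + (-0.010000))/2 = -1.510000
  f(c_1) = f(-1.510000) = 0.296949
  f(a) × f(c) < 0, new interval: [-3.010000, -1.510000]

After 1 iteration(s), the approximation is c_1 = -1.510000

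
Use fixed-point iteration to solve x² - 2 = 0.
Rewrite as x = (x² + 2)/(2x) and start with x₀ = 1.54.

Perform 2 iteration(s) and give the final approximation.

Equation: x² - 2 = 0
Fixed-point form: x = (x² + 2)/(2x)
x₀ = 1.54

x_1 = g(1.540000) = 1.419351
x_2 = g(1.419351) = 1.414223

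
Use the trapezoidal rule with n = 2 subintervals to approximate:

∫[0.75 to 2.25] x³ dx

f(x) = x³
a = 0.75, b = 2.25, n = 2
h = (b - a)/n = 0.750000

Trapezoidal rule: (h/2)[f(x₀) + 2f(x₁) + 2f(x₂) + ... + f(xₙ)]

x_0 = 0.7500, f(x_0) = 0.421875, coefficient = 1
x_1 = 1.5000, f(x_1) = 3.375000, coefficient = 2
x_2 = 2.2500, f(x_2) = 11.390625, coefficient = 1

I ≈ (0.750000/2) × 18.562500 = 6.960938
Exact value: 6.328125
Error: 0.632812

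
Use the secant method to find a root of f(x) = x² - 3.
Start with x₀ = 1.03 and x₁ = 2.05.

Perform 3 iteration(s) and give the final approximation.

f(x) = x² - 3
x₀ = 1.03, x₁ = 2.05

Secant formula: x_{n+1} = x_n - f(x_n)(x_n - x_{n-1})/(f(x_n) - f(x_{n-1}))

Iteration 1:
  f(1.030000) = -1.939100
  f(2.050000) = 1.202500
  x_2 = 2.050000 - 1.202500×(2.050000 - 1.030000)/(1.202500 - (-1.939100))
       = 1.659578
Iteration 2:
  f(2.050000) = 1.202500
  f(1.659578) = -0.245801
  x_3 = 1.659578 - (-0.245801)×(1.659578 - 2.050000)/(-0.245801 - 1.202500)
       = 1.725839
Iteration 3:
  f(1.659578) = -0.245801
  f(1.725839) = -0.021479
  x_4 = 1.725839 - (-0.021479)×(1.725839 - 1.659578)/(-0.021479 - (-0.245801))
       = 1.732184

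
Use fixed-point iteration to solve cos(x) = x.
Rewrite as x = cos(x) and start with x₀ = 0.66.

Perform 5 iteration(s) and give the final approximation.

Equation: cos(x) = x
Fixed-point form: x = cos(x)
x₀ = 0.66

x_1 = g(0.660000) = 0.789992
x_2 = g(0.789992) = 0.703851
x_3 = g(0.703851) = 0.762356
x_4 = g(0.762356) = 0.723211
x_5 = g(0.723211) = 0.749685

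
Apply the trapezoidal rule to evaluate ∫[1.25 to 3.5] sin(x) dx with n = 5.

f(x) = sin(x)
a = 1.25, b = 3.5, n = 5
h = (b - a)/n = 0.450000

Trapezoidal rule: (h/2)[f(x₀) + 2f(x₁) + 2f(x₂) + ... + f(xₙ)]

x_0 = 1.2500, f(x_0) = 0.948985, coefficient = 1
x_1 = 1.7000, f(x_1) = 0.991665, coefficient = 2
x_2 = 2.1500, f(x_2) = 0.836899, coefficient = 2
x_3 = 2.6000, f(x_3) = 0.515501, coefficient = 2
x_4 = 3.0500, f(x_4) = 0.091465, coefficient = 2
x_5 = 3.5000, f(x_5) = -0.350783, coefficient = 1

I ≈ (0.450000/2) × 5.469261 = 1.230584
Exact value: 1.251779
Error: 0.021195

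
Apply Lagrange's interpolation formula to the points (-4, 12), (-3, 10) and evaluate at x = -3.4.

Lagrange interpolation formula:
P(x) = Σ yᵢ × Lᵢ(x)
where Lᵢ(x) = Π_{j≠i} (x - xⱼ)/(xᵢ - xⱼ)

L_0(-3.4) = (-3.4 - (-3))/(-4 - (-3)) = 0.400000
L_1(-3.4) = (-3.4 - (-4))/(-3 - (-4)) = 0.600000

P(-3.4) = 12×L_0(-3.4) + 10×L_1(-3.4)
P(-3.4) = 10.800000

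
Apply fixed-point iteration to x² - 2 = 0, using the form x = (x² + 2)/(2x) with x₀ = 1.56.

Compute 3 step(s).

Equation: x² - 2 = 0
Fixed-point form: x = (x² + 2)/(2x)
x₀ = 1.56

x_1 = g(1.560000) = 1.421026
x_2 = g(1.421026) = 1.414230
x_3 = g(1.414230) = 1.414214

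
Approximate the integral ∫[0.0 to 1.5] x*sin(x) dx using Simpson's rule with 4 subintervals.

f(x) = x*sin(x)
a = 0.0, b = 1.5, n = 4
h = (b - a)/n = 0.375000

Simpson's rule: (h/3)[f(x₀) + 4f(x₁) + 2f(x₂) + ... + f(xₙ)]

x_0 = 0.0000, f(x_0) = 0.000000, coefficient = 1
x_1 = 0.3750, f(x_1) = 0.137352, coefficient = 4
x_2 = 0.7500, f(x_2) = 0.511229, coefficient = 2
x_3 = 1.1250, f(x_3) = 1.015051, coefficient = 4
x_4 = 1.5000, f(x_4) = 1.496242, coefficient = 1

I ≈ (0.375000/3) × 7.128314 = 0.891039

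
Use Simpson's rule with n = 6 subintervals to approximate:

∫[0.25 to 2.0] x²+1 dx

f(x) = x²+1
a = 0.25, b = 2.0, n = 6
h = (b - a)/n = 0.291667

Simpson's rule: (h/3)[f(x₀) + 4f(x₁) + 2f(x₂) + ... + f(xₙ)]

x_0 = 0.2500, f(x_0) = 1.062500, coefficient = 1
x_1 = 0.5417, f(x_1) = 1.293403, coefficient = 4
x_2 = 0.8333, f(x_2) = 1.694444, coefficient = 2
x_3 = 1.1250, f(x_3) = 2.265625, coefficient = 4
x_4 = 1.4167, f(x_4) = 3.006944, coefficient = 2
x_5 = 1.7083, f(x_5) = 3.918403, coefficient = 4
x_6 = 2.0000, f(x_6) = 5.000000, coefficient = 1

I ≈ (0.291667/3) × 45.375000 = 4.411458
Exact value: 4.411458
Error: 0.000000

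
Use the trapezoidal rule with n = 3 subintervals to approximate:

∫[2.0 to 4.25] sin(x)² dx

f(x) = sin(x)²
a = 2.0, b = 4.25, n = 3
h = (b - a)/n = 0.750000

Trapezoidal rule: (h/2)[f(x₀) + 2f(x₁) + 2f(x₂) + ... + f(xₙ)]

x_0 = 2.0000, f(x_0) = 0.826822, coefficient = 1
x_1 = 2.7500, f(x_1) = 0.145665, coefficient = 2
x_2 = 3.5000, f(x_2) = 0.123049, coefficient = 2
x_3 = 4.2500, f(x_3) = 0.801006, coefficient = 1

I ≈ (0.750000/2) × 2.165256 = 0.811971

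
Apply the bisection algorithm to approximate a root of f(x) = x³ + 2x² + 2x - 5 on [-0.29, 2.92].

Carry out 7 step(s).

f(x) = x³ + 2x² + 2x - 5
Initial interval: [-0.29, 2.92]

Iteration 1:
  c_1 = (-0.290000 + 2.920000)/2 = 1.315000
  f(c_1) = f(1.315000) = 3.362381
  f(a) × f(c) < 0, new interval: [-0.290000, 1.315000]
Iteration 2:
  c_2 = (-0.290000 + 1.315000)/2 = 0.512500
  f(c_2) = f(0.512500) = -3.315076
  f(a) × f(c) ≥ 0, new interval: [0.512500, 1.315000]
Iteration 3:
  c_3 = (0.512500 + 1.315000)/2 = 0.913750
  f(c_3) = f(0.913750) = -0.739696
  f(a) × f(c) ≥ 0, new interval: [0.913750, 1.315000]
Iteration 4:
  c_4 = (0.913750 + 1.315000)/2 = 1.114375
  f(c_4) = f(1.114375) = 1.096279
  f(a) × f(c) < 0, new interval: [0.913750, 1.114375]
Iteration 5:
  c_5 = (0.913750 + 1.114375)/2 = 1.014062
  f(c_5) = f(1.014062) = 0.127554
  f(a) × f(c) < 0, new interval: [0.913750, 1.014062]
Iteration 6:
  c_6 = (0.913750 + 1.014062)/2 = 0.963906
  f(c_6) = f(0.963906) = -0.318377
  f(a) × f(c) ≥ 0, new interval: [0.963906, 1.014062]
Iteration 7:
  c_7 = (0.963906 + 1.014062)/2 = 0.988984
  f(c_7) = f(0.988984) = -0.098535
  f(a) × f(c) ≥ 0, new interval: [0.988984, 1.014062]

After 7 iteration(s), the approximation is c_7 = 0.988984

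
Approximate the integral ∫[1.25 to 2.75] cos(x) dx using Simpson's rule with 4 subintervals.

f(x) = cos(x)
a = 1.25, b = 2.75, n = 4
h = (b - a)/n = 0.375000

Simpson's rule: (h/3)[f(x₀) + 4f(x₁) + 2f(x₂) + ... + f(xₙ)]

x_0 = 1.2500, f(x_0) = 0.315322, coefficient = 1
x_1 = 1.6250, f(x_1) = -0.054177, coefficient = 4
x_2 = 2.0000, f(x_2) = -0.416147, coefficient = 2
x_3 = 2.3750, f(x_3) = -0.720278, coefficient = 4
x_4 = 2.7500, f(x_4) = -0.924302, coefficient = 1

I ≈ (0.375000/3) × -4.539096 = -0.567387
Exact value: -0.567324
Error: 0.000063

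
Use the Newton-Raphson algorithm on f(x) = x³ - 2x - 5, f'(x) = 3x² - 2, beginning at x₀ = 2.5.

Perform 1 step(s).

f(x) = x³ - 2x - 5
f'(x) = 3x² - 2
x₀ = 2.5

Newton-Raphson formula: x_{n+1} = x_n - f(x_n)/f'(x_n)

Iteration 1:
  f(2.500000) = 5.625000
  f'(2.500000) = 16.750000
  x_1 = 2.500000 - 5.625000/16.750000 = 2.164179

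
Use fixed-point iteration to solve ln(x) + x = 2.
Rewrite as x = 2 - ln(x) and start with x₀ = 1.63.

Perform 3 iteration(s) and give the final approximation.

Equation: ln(x) + x = 2
Fixed-point form: x = 2 - ln(x)
x₀ = 1.63

x_1 = g(1.630000) = 1.511420
x_2 = g(1.511420) = 1.586950
x_3 = g(1.586950) = 1.538186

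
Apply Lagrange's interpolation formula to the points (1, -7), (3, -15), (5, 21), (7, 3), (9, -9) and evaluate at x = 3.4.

Lagrange interpolation formula:
P(x) = Σ yᵢ × Lᵢ(x)
where Lᵢ(x) = Π_{j≠i} (x - xⱼ)/(xᵢ - xⱼ)

L_0(3.4) = (3.4 - 3)/(1 - 3) × (3.4 - 5)/(1 - 5) × (3.4 - 7)/(1 - 7) × (3.4 - 9)/(1 - 9) = -0.033600
L_1(3.4) = (3.4 - 1)/(3 - 1) × (3.4 - 5)/(3 - 5) × (3.4 - 7)/(3 - 7) × (3.4 - 9)/(3 - 9) = 0.806400
L_2(3.4) = (3.4 - 1)/(5 - 1) × (3.4 - 3)/(5 - 3) × (3.4 - 7)/(5 - 7) × (3.4 - 9)/(5 - 9) = 0.302400
L_3(3.4) = (3.4 - 1)/(7 - 1) × (3.4 - 3)/(7 - 3) × (3.4 - 5)/(7 - 5) × (3.4 - 9)/(7 - 9) = -0.089600
L_4(3.4) = (3.4 - 1)/(9 - 1) × (3.4 - 3)/(9 - 3) × (3.4 - 5)/(9 - 5) × (3.4 - 7)/(9 - 7) = 0.014400

P(3.4) = (-7)×L_0(3.4) + (-15)×L_1(3.4) + 21×L_2(3.4) + 3×L_3(3.4) + (-9)×L_4(3.4)
P(3.4) = -5.908800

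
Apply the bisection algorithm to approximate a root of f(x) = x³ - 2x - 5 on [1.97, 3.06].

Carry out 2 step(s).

f(x) = x³ - 2x - 5
Initial interval: [1.97, 3.06]

Iteration 1:
  c_1 = (1.970000 + 3.060000)/2 = 2.515000
  f(c_1) = f(2.515000) = 5.877941
  f(a) × f(c) < 0, new interval: [1.970000, 2.515000]
Iteration 2:
  c_2 = (1.970000 + 2.515000)/2 = 2.242500
  f(c_2) = f(2.242500) = 1.792098
  f(a) × f(c) < 0, new interval: [1.970000, 2.242500]

After 2 iteration(s), the approximation is c_2 = 2.242500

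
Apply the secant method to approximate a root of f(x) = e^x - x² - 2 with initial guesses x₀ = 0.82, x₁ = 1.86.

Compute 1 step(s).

f(x) = e^x - x² - 2
x₀ = 0.82, x₁ = 1.86

Secant formula: x_{n+1} = x_n - f(x_n)(x_n - x_{n-1})/(f(x_n) - f(x_{n-1}))

Iteration 1:
  f(0.820000) = -0.401900
  f(1.860000) = 0.964137
  x_2 = 1.860000 - 0.964137×(1.860000 - 0.820000)/(0.964137 - (-0.401900))
       = 1.125977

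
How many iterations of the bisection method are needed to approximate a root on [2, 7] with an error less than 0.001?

We need (b-a)/2^n ≤ 0.001
(7 - 2)/2^n ≤ 0.001
5/2^n ≤ 0.001
2^n ≥ 5000
n ≥ log₂(5000) = 12.29
n ≥ 13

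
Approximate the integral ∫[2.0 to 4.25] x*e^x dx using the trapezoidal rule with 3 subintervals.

f(x) = x*e^x
a = 2.0, b = 4.25, n = 3
h = (b - a)/n = 0.750000

Trapezoidal rule: (h/2)[f(x₀) + 2f(x₁) + 2f(x₂) + ... + f(xₙ)]

x_0 = 2.0000, f(x_0) = 14.778112, coefficient = 1
x_1 = 2.7500, f(x_1) = 43.017238, coefficient = 2
x_2 = 3.5000, f(x_2) = 115.904082, coefficient = 2
x_3 = 4.2500, f(x_3) = 297.948002, coefficient = 1

I ≈ (0.750000/2) × 630.568754 = 236.463283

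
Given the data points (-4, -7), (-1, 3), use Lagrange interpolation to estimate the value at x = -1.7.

Lagrange interpolation formula:
P(x) = Σ yᵢ × Lᵢ(x)
where Lᵢ(x) = Π_{j≠i} (x - xⱼ)/(xᵢ - xⱼ)

L_0(-1.7) = (-1.7 - (-1))/(-4 - (-1)) = 0.233333
L_1(-1.7) = (-1.7 - (-4))/(-1 - (-4)) = 0.766667

P(-1.7) = (-7)×L_0(-1.7) + 3×L_1(-1.7)
P(-1.7) = 0.666667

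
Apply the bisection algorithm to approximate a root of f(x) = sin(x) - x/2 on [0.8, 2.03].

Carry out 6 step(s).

f(x) = sin(x) - x/2
Initial interval: [0.8, 2.03]

Iteration 1:
  c_1 = (0.800000 + 2.030000)/2 = 1.415000
  f(c_1) = f(1.415000) = 0.280388
  f(a) × f(c) ≥ 0, new interval: [1.415000, 2.030000]
Iteration 2:
  c_2 = (1.415000 + 2.030000)/2 = 1.722500
  f(c_2) = f(1.722500) = 0.127265
  f(a) × f(c) ≥ 0, new interval: [1.722500, 2.030000]
Iteration 3:
  c_3 = (1.722500 + 2.030000)/2 = 1.876250
  f(c_3) = f(1.876250) = 0.015586
  f(a) × f(c) ≥ 0, new interval: [1.876250, 2.030000]
Iteration 4:
  c_4 = (1.876250 + 2.030000)/2 = 1.953125
  f(c_4) = f(1.953125) = -0.048764
  f(a) × f(c) < 0, new interval: [1.876250, 1.953125]
Iteration 5:
  c_5 = (1.876250 + 1.953125)/2 = 1.914687
  f(c_5) = f(1.914687) = -0.015894
  f(a) × f(c) < 0, new interval: [1.876250, 1.914687]
Iteration 6:
  c_6 = (1.876250 + 1.914687)/2 = 1.895469
  f(c_6) = f(1.895469) = 0.000021
  f(a) × f(c) ≥ 0, new interval: [1.895469, 1.914687]

After 6 iteration(s), the approximation is c_6 = 1.895469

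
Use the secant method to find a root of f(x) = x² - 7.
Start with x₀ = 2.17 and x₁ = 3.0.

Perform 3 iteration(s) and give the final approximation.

f(x) = x² - 7
x₀ = 2.17, x₁ = 3.0

Secant formula: x_{n+1} = x_n - f(x_n)(x_n - x_{n-1})/(f(x_n) - f(x_{n-1}))

Iteration 1:
  f(2.170000) = -2.291100
  f(3.000000) = 2.000000
  x_2 = 3.000000 - 2.000000×(3.000000 - 2.170000)/(2.000000 - (-2.291100))
       = 2.613153
Iteration 2:
  f(3.000000) = 2.000000
  f(2.613153) = -0.171432
  x_3 = 2.613153 - (-0.171432)×(2.613153 - 3.000000)/(-0.171432 - 2.000000)
       = 2.643694
Iteration 3:
  f(2.613153) = -0.171432
  f(2.643694) = -0.010882
  x_4 = 2.643694 - (-0.010882)×(2.643694 - 2.613153)/(-0.010882 - (-0.171432))
       = 2.645764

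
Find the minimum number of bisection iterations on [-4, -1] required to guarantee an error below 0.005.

We need (b-a)/2^n ≤ 0.005
(-1 - (-4))/2^n ≤ 0.005
3/2^n ≤ 0.005
2^n ≥ 600
n ≥ log₂(600) = 9.23
n ≥ 10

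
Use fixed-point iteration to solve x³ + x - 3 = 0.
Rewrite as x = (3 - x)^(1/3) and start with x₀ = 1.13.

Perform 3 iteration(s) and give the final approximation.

Equation: x³ + x - 3 = 0
Fixed-point form: x = (3 - x)^(1/3)
x₀ = 1.13

x_1 = g(1.130000) = 1.232009
x_2 = g(1.232009) = 1.209187
x_3 = g(1.209187) = 1.214367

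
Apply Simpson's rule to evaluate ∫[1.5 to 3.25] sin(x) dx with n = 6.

f(x) = sin(x)
a = 1.5, b = 3.25, n = 6
h = (b - a)/n = 0.291667

Simpson's rule: (h/3)[f(x₀) + 4f(x₁) + 2f(x₂) + ... + f(xₙ)]

x_0 = 1.5000, f(x_0) = 0.997495, coefficient = 1
x_1 = 1.7917, f(x_1) = 0.975707, coefficient = 4
x_2 = 2.0833, f(x_2) = 0.871503, coefficient = 2
x_3 = 2.3750, f(x_3) = 0.693685, coefficient = 4
x_4 = 2.6667, f(x_4) = 0.457273, coefficient = 2
x_5 = 2.9583, f(x_5) = 0.182235, coefficient = 4
x_6 = 3.2500, f(x_6) = -0.108195, coefficient = 1

I ≈ (0.291667/3) × 10.953361 = 1.064910
Exact value: 1.064867
Error: 0.000043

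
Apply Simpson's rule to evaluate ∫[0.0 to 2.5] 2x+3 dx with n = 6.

f(x) = 2x+3
a = 0.0, b = 2.5, n = 6
h = (b - a)/n = 0.416667

Simpson's rule: (h/3)[f(x₀) + 4f(x₁) + 2f(x₂) + ... + f(xₙ)]

x_0 = 0.0000, f(x_0) = 3.000000, coefficient = 1
x_1 = 0.4167, f(x_1) = 3.833333, coefficient = 4
x_2 = 0.8333, f(x_2) = 4.666667, coefficient = 2
x_3 = 1.2500, f(x_3) = 5.500000, coefficient = 4
x_4 = 1.6667, f(x_4) = 6.333333, coefficient = 2
x_5 = 2.0833, f(x_5) = 7.166667, coefficient = 4
x_6 = 2.5000, f(x_6) = 8.000000, coefficient = 1

I ≈ (0.416667/3) × 99.000000 = 13.750000
Exact value: 13.750000
Error: 0.000000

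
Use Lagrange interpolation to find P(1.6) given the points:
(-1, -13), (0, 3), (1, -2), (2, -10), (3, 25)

Lagrange interpolation formula:
P(x) = Σ yᵢ × Lᵢ(x)
where Lᵢ(x) = Π_{j≠i} (x - xⱼ)/(xᵢ - xⱼ)

L_0(1.6) = (1.6 - 0)/(-1 - 0) × (1.6 - 1)/(-1 - 1) × (1.6 - 2)/(-1 - 2) × (1.6 - 3)/(-1 - 3) = 0.022400
L_1(1.6) = (1.6 - (-1))/(0 - (-1)) × (1.6 - 1)/(0 - 1) × (1.6 - 2)/(0 - 2) × (1.6 - 3)/(0 - 3) = -0.145600
L_2(1.6) = (1.6 - (-1))/(1 - (-1)) × (1.6 - 0)/(1 - 0) × (1.6 - 2)/(1 - 2) × (1.6 - 3)/(1 - 3) = 0.582400
L_3(1.6) = (1.6 - (-1))/(2 - (-1)) × (1.6 - 0)/(2 - 0) × (1.6 - 1)/(2 - 1) × (1.6 - 3)/(2 - 3) = 0.582400
L_4(1.6) = (1.6 - (-1))/(3 - (-1)) × (1.6 - 0)/(3 - 0) × (1.6 - 1)/(3 - 1) × (1.6 - 2)/(3 - 2) = -0.041600

P(1.6) = (-13)×L_0(1.6) + 3×L_1(1.6) + (-2)×L_2(1.6) + (-10)×L_3(1.6) + 25×L_4(1.6)
P(1.6) = -8.756800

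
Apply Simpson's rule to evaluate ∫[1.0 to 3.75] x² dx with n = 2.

f(x) = x²
a = 1.0, b = 3.75, n = 2
h = (b - a)/n = 1.375000

Simpson's rule: (h/3)[f(x₀) + 4f(x₁) + 2f(x₂) + ... + f(xₙ)]

x_0 = 1.0000, f(x_0) = 1.000000, coefficient = 1
x_1 = 2.3750, f(x_1) = 5.640625, coefficient = 4
x_2 = 3.7500, f(x_2) = 14.062500, coefficient = 1

I ≈ (1.375000/3) × 37.625000 = 17.244792
Exact value: 17.244792
Error: 0.000000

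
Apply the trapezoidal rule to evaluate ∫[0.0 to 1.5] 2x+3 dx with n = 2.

f(x) = 2x+3
a = 0.0, b = 1.5, n = 2
h = (b - a)/n = 0.750000

Trapezoidal rule: (h/2)[f(x₀) + 2f(x₁) + 2f(x₂) + ... + f(xₙ)]

x_0 = 0.0000, f(x_0) = 3.000000, coefficient = 1
x_1 = 0.7500, f(x_1) = 4.500000, coefficient = 2
x_2 = 1.5000, f(x_2) = 6.000000, coefficient = 1

I ≈ (0.750000/2) × 18.000000 = 6.750000
Exact value: 6.750000
Error: 0.000000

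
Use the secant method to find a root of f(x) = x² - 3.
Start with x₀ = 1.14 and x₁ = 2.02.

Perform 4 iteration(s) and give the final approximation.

f(x) = x² - 3
x₀ = 1.14, x₁ = 2.02

Secant formula: x_{n+1} = x_n - f(x_n)(x_n - x_{n-1})/(f(x_n) - f(x_{n-1}))

Iteration 1:
  f(1.140000) = -1.700400
  f(2.020000) = 1.080400
  x_2 = 2.020000 - 1.080400×(2.020000 - 1.140000)/(1.080400 - (-1.700400))
       = 1.678101
Iteration 2:
  f(2.020000) = 1.080400
  f(1.678101) = -0.183976
  x_3 = 1.678101 - (-0.183976)×(1.678101 - 2.020000)/(-0.183976 - 1.080400)
       = 1.727850
Iteration 3:
  f(1.678101) = -0.183976
  f(1.727850) = -0.014534
  x_4 = 1.727850 - (-0.014534)×(1.727850 - 1.678101)/(-0.014534 - (-0.183976))
       = 1.732117
Iteration 4:
  f(1.727850) = -0.014534
  f(1.732117) = 0.000231
  x_5 = 1.732117 - 0.000231×(1.732117 - 1.727850)/(0.000231 - (-0.014534))
       = 1.732051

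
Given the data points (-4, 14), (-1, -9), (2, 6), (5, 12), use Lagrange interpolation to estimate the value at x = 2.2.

Lagrange interpolation formula:
P(x) = Σ yᵢ × Lᵢ(x)
where Lᵢ(x) = Π_{j≠i} (x - xⱼ)/(xᵢ - xⱼ)

L_0(2.2) = (2.2 - (-1))/(-4 - (-1)) × (2.2 - 2)/(-4 - 2) × (2.2 - 5)/(-4 - 5) = 0.011062
L_1(2.2) = (2.2 - (-4))/(-1 - (-4)) × (2.2 - 2)/(-1 - 2) × (2.2 - 5)/(-1 - 5) = -0.064296
L_2(2.2) = (2.2 - (-4))/(2 - (-4)) × (2.2 - (-1))/(2 - (-1)) × (2.2 - 5)/(2 - 5) = 1.028741
L_3(2.2) = (2.2 - (-4))/(5 - (-4)) × (2.2 - (-1))/(5 - (-1)) × (2.2 - 2)/(5 - 2) = 0.024494

P(2.2) = 14×L_0(2.2) + (-9)×L_1(2.2) + 6×L_2(2.2) + 12×L_3(2.2)
P(2.2) = 7.199901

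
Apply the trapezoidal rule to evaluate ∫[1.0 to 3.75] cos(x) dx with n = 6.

f(x) = cos(x)
a = 1.0, b = 3.75, n = 6
h = (b - a)/n = 0.458333

Trapezoidal rule: (h/2)[f(x₀) + 2f(x₁) + 2f(x₂) + ... + f(xₙ)]

x_0 = 1.0000, f(x_0) = 0.540302, coefficient = 1
x_1 = 1.4583, f(x_1) = 0.112226, coefficient = 2
x_2 = 1.9167, f(x_2) = -0.339016, coefficient = 2
x_3 = 2.3750, f(x_3) = -0.720278, coefficient = 2
x_4 = 2.8333, f(x_4) = -0.952863, coefficient = 2
x_5 = 3.2917, f(x_5) = -0.988760, coefficient = 2
x_6 = 3.7500, f(x_6) = -0.820559, coefficient = 1

I ≈ (0.458333/2) × -6.057639 = -1.388209
Exact value: -1.413032
Error: 0.024823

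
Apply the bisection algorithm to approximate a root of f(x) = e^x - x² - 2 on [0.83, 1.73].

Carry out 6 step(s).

f(x) = e^x - x² - 2
Initial interval: [0.83, 1.73]

Iteration 1:
  c_1 = (0.830000 + 1.730000)/2 = 1.280000
  f(c_1) = f(1.280000) = -0.041760
  f(a) × f(c) ≥ 0, new interval: [1.280000, 1.730000]
Iteration 2:
  c_2 = (1.280000 + 1.730000)/2 = 1.505000
  f(c_2) = f(1.505000) = 0.239129
  f(a) × f(c) < 0, new interval: [1.280000, 1.505000]
Iteration 3:
  c_3 = (1.280000 + 1.505000)/2 = 1.392500
  f(c_3) = f(1.392500) = 0.085843
  f(a) × f(c) < 0, new interval: [1.280000, 1.392500]
Iteration 4:
  c_4 = (1.280000 + 1.392500)/2 = 1.336250
  f(c_4) = f(1.336250) = 0.019185
  f(a) × f(c) < 0, new interval: [1.280000, 1.336250]
Iteration 5:
  c_5 = (1.280000 + 1.336250)/2 = 1.308125
  f(c_5) = f(1.308125) = -0.011960
  f(a) × f(c) ≥ 0, new interval: [1.308125, 1.336250]
Iteration 6:
  c_6 = (1.308125 + 1.336250)/2 = 1.322188
  f(c_6) = f(1.322188) = 0.003439
  f(a) × f(c) < 0, new interval: [1.308125, 1.322188]

After 6 iteration(s), the approximation is c_6 = 1.322188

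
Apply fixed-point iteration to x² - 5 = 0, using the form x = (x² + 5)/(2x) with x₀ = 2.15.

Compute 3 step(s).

Equation: x² - 5 = 0
Fixed-point form: x = (x² + 5)/(2x)
x₀ = 2.15

x_1 = g(2.150000) = 2.237791
x_2 = g(2.237791) = 2.236069
x_3 = g(2.236069) = 2.236068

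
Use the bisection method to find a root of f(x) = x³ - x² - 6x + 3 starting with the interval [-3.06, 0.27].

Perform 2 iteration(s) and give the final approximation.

f(x) = x³ - x² - 6x + 3
Initial interval: [-3.06, 0.27]

Iteration 1:
  c_1 = (-3.060000 + 0.270000)/2 = -1.395000
  f(c_1) = f(-1.395000) = 6.709270
  f(a) × f(c) < 0, new interval: [-3.060000, -1.395000]
Iteration 2:
  c_2 = (-3.060000 + (-1.395000))/2 = -2.227500
  f(c_2) = f(-2.227500) = 0.350932
  f(a) × f(c) < 0, new interval: [-3.060000, -2.227500]

After 2 iteration(s), the approximation is c_2 = -2.227500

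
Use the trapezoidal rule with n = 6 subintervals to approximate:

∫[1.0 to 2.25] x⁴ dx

f(x) = x⁴
a = 1.0, b = 2.25, n = 6
h = (b - a)/n = 0.208333

Trapezoidal rule: (h/2)[f(x₀) + 2f(x₁) + 2f(x₂) + ... + f(xₙ)]

x_0 = 1.0000, f(x_0) = 1.000000, coefficient = 1
x_1 = 1.2083, f(x_1) = 2.131803, coefficient = 2
x_2 = 1.4167, f(x_2) = 4.027826, coefficient = 2
x_3 = 1.6250, f(x_3) = 6.972900, coefficient = 2
x_4 = 1.8333, f(x_4) = 11.297068, coefficient = 2
x_5 = 2.0417, f(x_5) = 17.375582, coefficient = 2
x_6 = 2.2500, f(x_6) = 25.628906, coefficient = 1

I ≈ (0.208333/2) × 110.239264 = 11.483257
Exact value: 11.333008
Error: 0.150249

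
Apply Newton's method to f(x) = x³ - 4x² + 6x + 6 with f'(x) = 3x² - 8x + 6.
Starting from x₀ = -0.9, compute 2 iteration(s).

f(x) = x³ - 4x² + 6x + 6
f'(x) = 3x² - 8x + 6
x₀ = -0.9

Newton-Raphson formula: x_{n+1} = x_n - f(x_n)/f'(x_n)

Iteration 1:
  f(-0.900000) = -3.369000
  f'(-0.900000) = 15.630000
  x_1 = -0.900000 - (-3.369000)/15.630000 = -0.684453
Iteration 2:
  f(-0.684453) = -0.301271
  f'(-0.684453) = 12.881051
  x_2 = -0.684453 - (-0.301271)/12.881051 = -0.661064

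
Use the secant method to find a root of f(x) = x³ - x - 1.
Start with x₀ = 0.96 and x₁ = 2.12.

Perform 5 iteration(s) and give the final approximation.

f(x) = x³ - x - 1
x₀ = 0.96, x₁ = 2.12

Secant formula: x_{n+1} = x_n - f(x_n)(x_n - x_{n-1})/(f(x_n) - f(x_{n-1}))

Iteration 1:
  f(0.960000) = -1.075264
  f(2.120000) = 6.408128
  x_2 = 2.120000 - 6.408128×(2.120000 - 0.960000)/(6.408128 - (-1.075264))
       = 1.126677
Iteration 2:
  f(2.120000) = 6.408128
  f(1.126677) = -0.696473
  x_3 = 1.126677 - (-0.696473)×(1.126677 - 2.120000)/(-0.696473 - 6.408128)
       = 1.224053
Iteration 3:
  f(1.126677) = -0.696473
  f(1.224053) = -0.390046
  x_4 = 1.224053 - (-0.390046)×(1.224053 - 1.126677)/(-0.390046 - (-0.696473))
       = 1.348003
Iteration 4:
  f(1.224053) = -0.390046
  f(1.348003) = 0.101468
  x_5 = 1.348003 - 0.101468×(1.348003 - 1.224053)/(0.101468 - (-0.390046))
       = 1.322415
Iteration 5:
  f(1.348003) = 0.101468
  f(1.322415) = -0.009802
  x_6 = 1.322415 - (-0.009802)×(1.322415 - 1.348003)/(-0.009802 - 0.101468)
       = 1.324669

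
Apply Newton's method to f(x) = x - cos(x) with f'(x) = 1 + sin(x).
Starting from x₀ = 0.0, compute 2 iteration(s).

f(x) = x - cos(x)
f'(x) = 1 + sin(x)
x₀ = 0.0

Newton-Raphson formula: x_{n+1} = x_n - f(x_n)/f'(x_n)

Iteration 1:
  f(0.000000) = -1.000000
  f'(0.000000) = 1.000000
  x_1 = 0.000000 - (-1.000000)/1.000000 = 1.000000
Iteration 2:
  f(1.000000) = 0.459698
  f'(1.000000) = 1.841471
  x_2 = 1.000000 - 0.459698/1.841471 = 0.750364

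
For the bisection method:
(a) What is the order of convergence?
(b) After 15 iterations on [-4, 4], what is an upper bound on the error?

(a) Bisection has linear (order 1) convergence; the error is halved each step.

(b) Error bound = (b-a)/2^n = (4 - (-4))/2^{15}
    = 8/2^{15}

(a) 1 (linear); (b) error ≤ 2.44e-04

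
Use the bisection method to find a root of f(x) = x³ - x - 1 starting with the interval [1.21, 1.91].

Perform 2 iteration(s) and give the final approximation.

f(x) = x³ - x - 1
Initial interval: [1.21, 1.91]

Iteration 1:
  c_1 = (1.210000 + 1.910000)/2 = 1.560000
  f(c_1) = f(1.560000) = 1.236416
  f(a) × f(c) < 0, new interval: [1.210000, 1.560000]
Iteration 2:
  c_2 = (1.210000 + 1.560000)/2 = 1.385000
  f(c_2) = f(1.385000) = 0.271742
  f(a) × f(c) < 0, new interval: [1.210000, 1.385000]

After 2 iteration(s), the approximation is c_2 = 1.385000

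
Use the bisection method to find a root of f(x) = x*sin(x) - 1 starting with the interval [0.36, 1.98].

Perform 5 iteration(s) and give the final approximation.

f(x) = x*sin(x) - 1
Initial interval: [0.36, 1.98]

Iteration 1:
  c_1 = (0.360000 + 1.980000)/2 = 1.170000
  f(c_1) = f(1.170000) = 0.077278
  f(a) × f(c) < 0, new interval: [0.360000, 1.170000]
Iteration 2:
  c_2 = (0.360000 + 1.170000)/2 = 0.765000
  f(c_2) = f(0.765000) = -0.470209
  f(a) × f(c) ≥ 0, new interval: [0.765000, 1.170000]
Iteration 3:
  c_3 = (0.765000 + 1.170000)/2 = 0.967500
  f(c_3) = f(0.967500) = -0.203293
  f(a) × f(c) ≥ 0, new interval: [0.967500, 1.170000]
Iteration 4:
  c_4 = (0.967500 + 1.170000)/2 = 1.068750
  f(c_4) = f(1.068750) = -0.063134
  f(a) × f(c) ≥ 0, new interval: [1.068750, 1.170000]
Iteration 5:
  c_5 = (1.068750 + 1.170000)/2 = 1.119375
  f(c_5) = f(1.119375) = 0.007245
  f(a) × f(c) < 0, new interval: [1.068750, 1.119375]

After 5 iteration(s), the approximation is c_5 = 1.119375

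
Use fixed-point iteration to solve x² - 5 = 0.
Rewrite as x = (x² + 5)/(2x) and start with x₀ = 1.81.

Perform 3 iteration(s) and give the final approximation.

Equation: x² - 5 = 0
Fixed-point form: x = (x² + 5)/(2x)
x₀ = 1.81

x_1 = g(1.810000) = 2.286215
x_2 = g(2.286215) = 2.236618
x_3 = g(2.236618) = 2.236068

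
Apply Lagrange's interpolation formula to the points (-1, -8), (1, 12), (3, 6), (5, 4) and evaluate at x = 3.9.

Lagrange interpolation formula:
P(x) = Σ yᵢ × Lᵢ(x)
where Lᵢ(x) = Π_{j≠i} (x - xⱼ)/(xᵢ - xⱼ)

L_0(3.9) = (3.9 - 1)/(-1 - 1) × (3.9 - 3)/(-1 - 3) × (3.9 - 5)/(-1 - 5) = 0.059813
L_1(3.9) = (3.9 - (-1))/(1 - (-1)) × (3.9 - 3)/(1 - 3) × (3.9 - 5)/(1 - 5) = -0.303188
L_2(3.9) = (3.9 - (-1))/(3 - (-1)) × (3.9 - 1)/(3 - 1) × (3.9 - 5)/(3 - 5) = 0.976938
L_3(3.9) = (3.9 - (-1))/(5 - (-1)) × (3.9 - 1)/(5 - 1) × (3.9 - 3)/(5 - 3) = 0.266437

P(3.9) = (-8)×L_0(3.9) + 12×L_1(3.9) + 6×L_2(3.9) + 4×L_3(3.9)
P(3.9) = 2.810625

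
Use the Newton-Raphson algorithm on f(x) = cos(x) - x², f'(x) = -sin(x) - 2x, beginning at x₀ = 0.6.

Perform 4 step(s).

f(x) = cos(x) - x²
f'(x) = -sin(x) - 2x
x₀ = 0.6

Newton-Raphson formula: x_{n+1} = x_n - f(x_n)/f'(x_n)

Iteration 1:
  f(0.600000) = 0.465336
  f'(0.600000) = -1.764642
  x_1 = 0.600000 - 0.465336/(-1.764642) = 0.863700
Iteration 2:
  f(0.863700) = -0.096348
  f'(0.863700) = -2.487650
  x_2 = 0.863700 - (-0.096348)/(-2.487650) = 0.824969
Iteration 3:
  f(0.824969) = -0.001995
  f'(0.824969) = -2.384465
  x_3 = 0.824969 - (-0.001995)/(-2.384465) = 0.824133
Iteration 4:
  f(0.824133) = -0.000001
  f'(0.824133) = -2.382224
  x_4 = 0.824133 - (-0.000001)/(-2.382224) = 0.824132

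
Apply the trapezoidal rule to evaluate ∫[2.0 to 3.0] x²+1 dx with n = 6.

f(x) = x²+1
a = 2.0, b = 3.0, n = 6
h = (b - a)/n = 0.166667

Trapezoidal rule: (h/2)[f(x₀) + 2f(x₁) + 2f(x₂) + ... + f(xₙ)]

x_0 = 2.0000, f(x_0) = 5.000000, coefficient = 1
x_1 = 2.1667, f(x_1) = 5.694444, coefficient = 2
x_2 = 2.3333, f(x_2) = 6.444444, coefficient = 2
x_3 = 2.5000, f(x_3) = 7.250000, coefficient = 2
x_4 = 2.6667, f(x_4) = 8.111111, coefficient = 2
x_5 = 2.8333, f(x_5) = 9.027778, coefficient = 2
x_6 = 3.0000, f(x_6) = 10.000000, coefficient = 1

I ≈ (0.166667/2) × 88.055556 = 7.337963
Exact value: 7.333333
Error: 0.004630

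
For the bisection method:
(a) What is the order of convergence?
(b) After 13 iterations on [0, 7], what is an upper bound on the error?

(a) Bisection has linear (order 1) convergence; the error is halved each step.

(b) Error bound = (b-a)/2^n = (7 - 0)/2^{13}
    = 7/2^{13}

(a) 1 (linear); (b) error ≤ 8.54e-04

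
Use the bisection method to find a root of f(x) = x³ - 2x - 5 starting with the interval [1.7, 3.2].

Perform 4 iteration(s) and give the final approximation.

f(x) = x³ - 2x - 5
Initial interval: [1.7, 3.2]

Iteration 1:
  c_1 = (1.700000 + 3.200000)/2 = 2.450000
  f(c_1) = f(2.450000) = 4.806125
  f(a) × f(c) < 0, new interval: [1.700000, 2.450000]
Iteration 2:
  c_2 = (1.700000 + 2.450000)/2 = 2.075000
  f(c_2) = f(2.075000) = -0.215828
  f(a) × f(c) ≥ 0, new interval: [2.075000, 2.450000]
Iteration 3:
  c_3 = (2.075000 + 2.450000)/2 = 2.262500
  f(c_3) = f(2.262500) = 2.056525
  f(a) × f(c) < 0, new interval: [2.075000, 2.262500]
Iteration 4:
  c_4 = (2.075000 + 2.262500)/2 = 2.168750
  f(c_4) = f(2.168750) = 0.863165
  f(a) × f(c) < 0, new interval: [2.075000, 2.168750]

After 4 iteration(s), the approximation is c_4 = 2.168750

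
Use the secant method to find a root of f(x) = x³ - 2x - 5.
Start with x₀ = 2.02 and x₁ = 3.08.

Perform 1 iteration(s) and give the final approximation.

f(x) = x³ - 2x - 5
x₀ = 2.02, x₁ = 3.08

Secant formula: x_{n+1} = x_n - f(x_n)(x_n - x_{n-1})/(f(x_n) - f(x_{n-1}))

Iteration 1:
  f(2.020000) = -0.797592
  f(3.080000) = 18.058112
  x_2 = 3.080000 - 18.058112×(3.080000 - 2.020000)/(18.058112 - (-0.797592))
       = 2.064838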